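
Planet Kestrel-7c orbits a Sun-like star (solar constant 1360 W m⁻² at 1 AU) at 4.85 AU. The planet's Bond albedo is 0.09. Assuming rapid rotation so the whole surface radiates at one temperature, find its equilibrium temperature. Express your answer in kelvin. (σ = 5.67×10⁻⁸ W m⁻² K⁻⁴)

Flux at 4.85 AU: S = 1360/4.85² = 57.8 W m⁻².
Energy balance: absorbed = emitted ⇒ πR²·S(1−A) = 4πR²·σT_eq⁴, so T_eq⁴ = S(1−A)/(4σ).
T_eq = [57.8 × 0.91 / (4 × 5.67×10⁻⁸)]^(1/4) = (2.32×10⁸)^(1/4) = 123 K.

T_eq ≈ 123 K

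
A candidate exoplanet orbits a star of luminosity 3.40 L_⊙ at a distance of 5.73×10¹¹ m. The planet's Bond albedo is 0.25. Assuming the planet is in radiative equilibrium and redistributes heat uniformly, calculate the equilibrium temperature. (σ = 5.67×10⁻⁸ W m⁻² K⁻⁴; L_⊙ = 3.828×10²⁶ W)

T_eq ≈ 180 K

L = 3.40 × 3.828×10²⁶ = 1.30×10²⁷ W.
Flux: S = L/(4πd²) = 1.30×10²⁷/(4π×(5.73×10¹¹)²) = 315 W m⁻².
Energy balance: absorbed = emitted ⇒ πR²·S(1−A) = 4πR²·σT_eq⁴, so T_eq⁴ = S(1−A)/(4σ).
T_eq = [315 × 0.75 / (4 × 5.67×10⁻⁸)]^(1/4) = (1.04×10⁹)^(1/4) = 180 K.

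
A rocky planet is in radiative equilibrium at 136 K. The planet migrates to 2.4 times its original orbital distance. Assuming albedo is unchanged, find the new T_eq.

T_eq ∝ L^(1/4) · d^(−1/2).
T′ = 136 / 2.4^(1/2) = 87.8 K.

T_eq ≈ 87.8 K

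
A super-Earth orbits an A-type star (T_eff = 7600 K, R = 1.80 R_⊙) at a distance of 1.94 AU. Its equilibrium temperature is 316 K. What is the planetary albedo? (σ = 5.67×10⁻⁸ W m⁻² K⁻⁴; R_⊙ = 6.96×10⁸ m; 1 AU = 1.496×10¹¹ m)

A ≈ 0.36

R_⋆ = 1.80 × 6.96×10⁸ = 1.25×10⁹ m.
d = 1.94 AU = 2.90×10¹¹ m.
L = 4πR_⋆²σT_⋆⁴ = 4π(1.25×10⁹)² × 5.67×10⁻⁸ × (7600)⁴ = 3.73×10²⁷ W.
S = L/(4πd²) = 3520 W m⁻².
From T_eq⁴ = S(1−A)/(4σ): 1−A = 4σT_eq⁴/S.
1−A = 4 × 5.67×10⁻⁸ × (316)⁴ / 3520 = 0.642.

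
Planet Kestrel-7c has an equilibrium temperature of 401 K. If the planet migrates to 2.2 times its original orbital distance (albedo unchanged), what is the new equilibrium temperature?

T_eq ∝ L^(1/4) · d^(−1/2).
T′ = 401 / 2.2^(1/2) = 270 K.

T_eq ≈ 270 K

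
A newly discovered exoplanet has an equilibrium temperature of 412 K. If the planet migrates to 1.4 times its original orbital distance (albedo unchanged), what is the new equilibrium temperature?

T_eq ≈ 348 K

T_eq ∝ L^(1/4) · d^(−1/2).
T′ = 412 / 1.4^(1/2) = 348 K.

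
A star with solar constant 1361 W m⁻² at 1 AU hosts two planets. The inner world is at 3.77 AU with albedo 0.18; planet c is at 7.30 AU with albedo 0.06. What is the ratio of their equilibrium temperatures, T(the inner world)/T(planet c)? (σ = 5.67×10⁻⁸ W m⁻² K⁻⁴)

T₁/T₂ ≈ 1.345

T_eq = [S₀(1−A)/(4σd²)]^(1/4), so T ∝ (1−A)^(1/4) / √d.
T₁ = [1361×0.82/(4×5.67×10⁻⁸×3.77²)]^(1/4) = 136.41 K.
T₂ = [1361×0.94/(4×5.67×10⁻⁸×7.30²)]^(1/4) = 101.43 K.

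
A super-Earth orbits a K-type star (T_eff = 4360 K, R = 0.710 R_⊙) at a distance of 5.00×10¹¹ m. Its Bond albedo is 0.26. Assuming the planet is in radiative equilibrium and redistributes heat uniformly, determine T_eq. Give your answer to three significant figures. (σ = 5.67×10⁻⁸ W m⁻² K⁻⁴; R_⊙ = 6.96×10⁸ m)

T_eq ≈ 89.9 K

R_⋆ = 0.710 × 6.96×10⁸ = 4.94×10⁸ m.
L = 4πR_⋆²σT_⋆⁴ = 4π(4.94×10⁸)² × 5.67×10⁻⁸ × (4360)⁴ = 6.29×10²⁵ W.
S = L/(4πd²) = 20.0 W m⁻².
Energy balance: absorbed = emitted ⇒ πR²·S(1−A) = 4πR²·σT_eq⁴, so T_eq⁴ = S(1−A)/(4σ).
T_eq = [20.0 × 0.74 / (4 × 5.67×10⁻⁸)]^(1/4) = (6.53×10⁷)^(1/4) = 89.9 K.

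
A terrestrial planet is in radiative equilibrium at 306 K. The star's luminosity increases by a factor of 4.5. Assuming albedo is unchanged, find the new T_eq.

T_eq ≈ 446 K

T_eq ∝ L^(1/4) · d^(−1/2).
T′ = 306 × 4.5^(1/4) = 446 K.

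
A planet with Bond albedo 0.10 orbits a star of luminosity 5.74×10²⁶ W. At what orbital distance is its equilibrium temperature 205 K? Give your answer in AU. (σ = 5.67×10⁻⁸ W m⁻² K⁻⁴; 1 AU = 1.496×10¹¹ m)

d ≈ 2.14 AU

From T_eq⁴ = L(1−A)/(16πσd²): d = √[L(1−A)/(16πσT_eq⁴)].
d = √[5.74×10²⁶ × 0.90 / (16π × 5.67×10⁻⁸ × (205)⁴)] = 3.20×10¹¹ m = 2.14 AU.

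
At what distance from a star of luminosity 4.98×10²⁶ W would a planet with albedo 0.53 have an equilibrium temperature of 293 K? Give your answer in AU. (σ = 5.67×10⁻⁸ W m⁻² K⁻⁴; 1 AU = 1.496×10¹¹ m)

From T_eq⁴ = L(1−A)/(16πσd²): d = √[L(1−A)/(16πσT_eq⁴)].
d = √[4.98×10²⁶ × 0.47 / (16π × 5.67×10⁻⁸ × (293)⁴)] = 1.06×10¹¹ m = 0.706 AU.

d ≈ 0.706 AU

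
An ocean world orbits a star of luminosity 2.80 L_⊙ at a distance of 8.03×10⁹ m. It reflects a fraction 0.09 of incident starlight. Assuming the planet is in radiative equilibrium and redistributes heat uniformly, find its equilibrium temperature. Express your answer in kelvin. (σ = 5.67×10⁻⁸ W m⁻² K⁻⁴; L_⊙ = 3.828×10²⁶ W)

T_eq ≈ 1520 K

L = 2.80 × 3.828×10²⁶ = 1.07×10²⁷ W.
Flux: S = L/(4πd²) = 1.07×10²⁷/(4π×(8.03×10⁹)²) = 1.32×10⁶ W m⁻².
Energy balance: absorbed = emitted ⇒ πR²·S(1−A) = 4πR²·σT_eq⁴, so T_eq⁴ = S(1−A)/(4σ).
T_eq = [1.32×10⁶ × 0.91 / (4 × 5.67×10⁻⁸)]^(1/4) = (5.31×10¹²)^(1/4) = 1520 K.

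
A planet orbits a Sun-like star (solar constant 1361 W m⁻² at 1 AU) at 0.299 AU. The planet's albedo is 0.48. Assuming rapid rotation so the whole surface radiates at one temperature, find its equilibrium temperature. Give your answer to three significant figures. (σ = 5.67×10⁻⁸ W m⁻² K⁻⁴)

T_eq ≈ 432 K

Flux at 0.299 AU: S = 1361/0.299² = 1.52×10⁴ W m⁻².
Energy balance: absorbed = emitted ⇒ πR²·S(1−A) = 4πR²·σT_eq⁴, so T_eq⁴ = S(1−A)/(4σ).
T_eq = [1.52×10⁴ × 0.52 / (4 × 5.67×10⁻⁸)]^(1/4) = (3.49×10¹⁰)^(1/4) = 432 K.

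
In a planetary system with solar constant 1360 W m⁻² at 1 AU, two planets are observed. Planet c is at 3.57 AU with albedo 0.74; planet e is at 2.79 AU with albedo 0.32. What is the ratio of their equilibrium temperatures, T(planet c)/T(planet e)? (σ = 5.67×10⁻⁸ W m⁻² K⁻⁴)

T_eq = [S₀(1−A)/(4σd²)]^(1/4), so T ∝ (1−A)^(1/4) / √d.
T₁ = [1360×0.26/(4×5.67×10⁻⁸×3.57²)]^(1/4) = 105.17 K.
T₂ = [1360×0.68/(4×5.67×10⁻⁸×2.79²)]^(1/4) = 151.29 K.

T₁/T₂ ≈ 0.695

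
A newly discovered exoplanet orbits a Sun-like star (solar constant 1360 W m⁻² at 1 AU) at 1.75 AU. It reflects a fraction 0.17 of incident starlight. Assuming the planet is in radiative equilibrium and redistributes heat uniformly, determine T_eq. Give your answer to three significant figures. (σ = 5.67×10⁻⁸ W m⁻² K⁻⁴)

Flux at 1.75 AU: S = 1360/1.75² = 444 W m⁻².
Energy balance: absorbed = emitted ⇒ πR²·S(1−A) = 4πR²·σT_eq⁴, so T_eq⁴ = S(1−A)/(4σ).
T_eq = [444 × 0.83 / (4 × 5.67×10⁻⁸)]^(1/4) = (1.63×10⁹)^(1/4) = 201 K.

T_eq ≈ 201 K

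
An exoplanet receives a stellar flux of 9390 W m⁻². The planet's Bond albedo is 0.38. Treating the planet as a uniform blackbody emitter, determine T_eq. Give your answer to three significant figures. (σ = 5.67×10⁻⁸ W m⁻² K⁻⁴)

T_eq ≈ 400 K

Energy balance: absorbed = emitted ⇒ πR²·S(1−A) = 4πR²·σT_eq⁴, so T_eq⁴ = S(1−A)/(4σ).
T_eq = [9390 × 0.62 / (4 × 5.67×10⁻⁸)]^(1/4) = (2.57×10¹⁰)^(1/4) = 400 K.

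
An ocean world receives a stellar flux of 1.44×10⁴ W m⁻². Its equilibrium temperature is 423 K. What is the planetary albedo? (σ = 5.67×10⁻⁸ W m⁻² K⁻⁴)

From T_eq⁴ = S(1−A)/(4σ): 1−A = 4σT_eq⁴/S.
1−A = 4 × 5.67×10⁻⁸ × (423)⁴ / 1.44×10⁴ = 0.504.

A ≈ 0.50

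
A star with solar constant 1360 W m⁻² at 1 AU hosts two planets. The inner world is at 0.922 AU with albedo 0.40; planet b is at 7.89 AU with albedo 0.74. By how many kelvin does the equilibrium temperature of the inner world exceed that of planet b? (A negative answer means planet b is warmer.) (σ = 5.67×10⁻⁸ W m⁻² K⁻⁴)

T_eq = [S₀(1−A)/(4σd²)]^(1/4), so T ∝ (1−A)^(1/4) / √d.
T₁ = [1360×0.60/(4×5.67×10⁻⁸×0.922²)]^(1/4) = 255.06 K.
T₂ = [1360×0.26/(4×5.67×10⁻⁸×7.89²)]^(1/4) = 70.74 K.

ΔT ≈ 184.3 K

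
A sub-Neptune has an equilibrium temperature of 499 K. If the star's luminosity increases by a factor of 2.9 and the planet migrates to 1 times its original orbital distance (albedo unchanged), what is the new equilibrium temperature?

T_eq ∝ L^(1/4) · d^(−1/2).
T′ = 499 × 2.9^(1/4) / 1^(1/2) = 651 K.

T_eq ≈ 651 K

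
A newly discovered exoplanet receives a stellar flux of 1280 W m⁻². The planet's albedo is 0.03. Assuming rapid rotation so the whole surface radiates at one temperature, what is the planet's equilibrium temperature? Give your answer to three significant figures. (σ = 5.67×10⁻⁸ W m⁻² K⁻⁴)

Energy balance: absorbed = emitted ⇒ πR²·S(1−A) = 4πR²·σT_eq⁴, so T_eq⁴ = S(1−A)/(4σ).
T_eq = [1280 × 0.97 / (4 × 5.67×10⁻⁸)]^(1/4) = (5.47×10⁹)^(1/4) = 272 K.

T_eq ≈ 272 K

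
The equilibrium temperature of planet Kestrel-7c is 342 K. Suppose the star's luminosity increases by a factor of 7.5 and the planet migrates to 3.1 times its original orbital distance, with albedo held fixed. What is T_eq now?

T_eq ∝ L^(1/4) · d^(−1/2).
T′ = 342 × 7.5^(1/4) / 3.1^(1/2) = 321 K.

T_eq ≈ 321 K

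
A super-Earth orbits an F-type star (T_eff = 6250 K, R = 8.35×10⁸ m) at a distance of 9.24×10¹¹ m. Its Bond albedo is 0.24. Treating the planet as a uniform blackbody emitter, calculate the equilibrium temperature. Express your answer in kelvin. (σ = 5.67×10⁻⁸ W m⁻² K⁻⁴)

L = 4πR_⋆²σT_⋆⁴ = 4π(8.35×10⁸)² × 5.67×10⁻⁸ × (6250)⁴ = 7.58×10²⁶ W.
S = L/(4πd²) = 70.7 W m⁻².
Energy balance: absorbed = emitted ⇒ πR²·S(1−A) = 4πR²·σT_eq⁴, so T_eq⁴ = S(1−A)/(4σ).
T_eq = [70.7 × 0.76 / (4 × 5.67×10⁻⁸)]^(1/4) = (2.37×10⁸)^(1/4) = 124 K.

T_eq ≈ 124 K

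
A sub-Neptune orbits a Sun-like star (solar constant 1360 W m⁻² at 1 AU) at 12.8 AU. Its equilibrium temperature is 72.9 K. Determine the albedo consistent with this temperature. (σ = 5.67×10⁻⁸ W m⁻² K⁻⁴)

A ≈ 0.23

Flux at 12.8 AU: S = 1360/12.8² = 8.30 W m⁻².
From T_eq⁴ = S(1−A)/(4σ): 1−A = 4σT_eq⁴/S.
1−A = 4 × 5.67×10⁻⁸ × (72.9)⁴ / 8.30 = 0.772.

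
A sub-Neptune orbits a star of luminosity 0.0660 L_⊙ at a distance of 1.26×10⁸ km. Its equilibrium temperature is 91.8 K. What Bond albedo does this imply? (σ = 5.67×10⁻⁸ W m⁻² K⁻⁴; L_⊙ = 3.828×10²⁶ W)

A ≈ 0.87

d = 1.26×10⁸ km = 1.26×10¹¹ m.
L = 0.0660 × 3.828×10²⁶ = 2.53×10²⁵ W.
Flux: S = L/(4πd²) = 2.53×10²⁵/(4π×(1.26×10¹¹)²) = 127 W m⁻².
From T_eq⁴ = S(1−A)/(4σ): 1−A = 4σT_eq⁴/S.
1−A = 4 × 5.67×10⁻⁸ × (91.8)⁴ / 127 = 0.127.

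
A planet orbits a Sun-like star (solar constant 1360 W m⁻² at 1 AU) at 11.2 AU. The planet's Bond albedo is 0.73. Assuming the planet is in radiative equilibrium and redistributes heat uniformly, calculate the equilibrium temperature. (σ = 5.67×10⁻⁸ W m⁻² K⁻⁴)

Flux at 11.2 AU: S = 1360/11.2² = 10.8 W m⁻².
Energy balance: absorbed = emitted ⇒ πR²·S(1−A) = 4πR²·σT_eq⁴, so T_eq⁴ = S(1−A)/(4σ).
T_eq = [10.8 × 0.27 / (4 × 5.67×10⁻⁸)]^(1/4) = (1.29×10⁷)^(1/4) = 59.9 K.

T_eq ≈ 59.9 K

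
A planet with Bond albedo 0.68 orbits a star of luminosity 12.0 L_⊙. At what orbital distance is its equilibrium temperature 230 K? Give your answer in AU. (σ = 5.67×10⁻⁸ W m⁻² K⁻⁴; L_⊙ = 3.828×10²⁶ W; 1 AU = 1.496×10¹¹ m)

d ≈ 2.87 AU

L = 12.0 × 3.828×10²⁶ = 4.59×10²⁷ W.
From T_eq⁴ = L(1−A)/(16πσd²): d = √[L(1−A)/(16πσT_eq⁴)].
d = √[4.59×10²⁷ × 0.32 / (16π × 5.67×10⁻⁸ × (230)⁴)] = 4.29×10¹¹ m = 2.87 AU.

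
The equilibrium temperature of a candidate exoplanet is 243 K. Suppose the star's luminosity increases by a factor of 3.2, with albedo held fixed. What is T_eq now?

T_eq ∝ L^(1/4) · d^(−1/2).
T′ = 243 × 3.2^(1/4) = 325 K.

T_eq ≈ 325 K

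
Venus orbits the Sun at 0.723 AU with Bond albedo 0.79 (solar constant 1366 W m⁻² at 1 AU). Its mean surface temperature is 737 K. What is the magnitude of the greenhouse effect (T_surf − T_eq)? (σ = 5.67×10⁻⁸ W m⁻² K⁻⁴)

S = 1366/0.723² = 2613 W m⁻².
T_eq = [S(1−A)/(4σ)]^(1/4) = [2613×0.21/(4×5.67×10⁻⁸)]^(1/4) = 221.8 K.
ΔT = T_surf − T_eq = 737 − 221.8.

ΔT ≈ 515.2 K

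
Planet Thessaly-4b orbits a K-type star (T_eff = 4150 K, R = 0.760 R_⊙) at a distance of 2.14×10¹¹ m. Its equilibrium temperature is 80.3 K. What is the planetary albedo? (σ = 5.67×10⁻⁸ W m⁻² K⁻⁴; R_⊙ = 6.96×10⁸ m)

R_⋆ = 0.760 × 6.96×10⁸ = 5.29×10⁸ m.
L = 4πR_⋆²σT_⋆⁴ = 4π(5.29×10⁸)² × 5.67×10⁻⁸ × (4150)⁴ = 5.91×10²⁵ W.
S = L/(4πd²) = 103 W m⁻².
From T_eq⁴ = S(1−A)/(4σ): 1−A = 4σT_eq⁴/S.
1−A = 4 × 5.67×10⁻⁸ × (80.3)⁴ / 103 = 0.092.

A ≈ 0.91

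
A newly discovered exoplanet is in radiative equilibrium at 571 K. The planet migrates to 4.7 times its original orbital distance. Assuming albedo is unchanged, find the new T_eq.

T_eq ≈ 263 K

T_eq ∝ L^(1/4) · d^(−1/2).
T′ = 571 / 4.7^(1/2) = 263 K.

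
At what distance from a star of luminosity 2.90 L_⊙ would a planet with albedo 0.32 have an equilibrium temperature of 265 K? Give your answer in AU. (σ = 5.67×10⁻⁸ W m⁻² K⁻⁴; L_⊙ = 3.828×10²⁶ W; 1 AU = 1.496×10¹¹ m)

d ≈ 1.55 AU

L = 2.90 × 3.828×10²⁶ = 1.11×10²⁷ W.
From T_eq⁴ = L(1−A)/(16πσd²): d = √[L(1−A)/(16πσT_eq⁴)].
d = √[1.11×10²⁷ × 0.68 / (16π × 5.67×10⁻⁸ × (265)⁴)] = 2.32×10¹¹ m = 1.55 AU.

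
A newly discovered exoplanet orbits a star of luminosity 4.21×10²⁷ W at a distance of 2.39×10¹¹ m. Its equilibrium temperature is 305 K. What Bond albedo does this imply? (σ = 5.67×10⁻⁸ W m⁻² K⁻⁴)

Flux: S = L/(4πd²) = 4.21×10²⁷/(4π×(2.39×10¹¹)²) = 5870 W m⁻².
From T_eq⁴ = S(1−A)/(4σ): 1−A = 4σT_eq⁴/S.
1−A = 4 × 5.67×10⁻⁸ × (305)⁴ / 5870 = 0.335.

A ≈ 0.67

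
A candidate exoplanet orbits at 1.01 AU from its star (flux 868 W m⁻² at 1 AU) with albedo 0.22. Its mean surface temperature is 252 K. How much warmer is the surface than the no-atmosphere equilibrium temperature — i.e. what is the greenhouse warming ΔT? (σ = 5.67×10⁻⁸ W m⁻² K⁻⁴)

S = 868/1.01² = 850.9 W m⁻².
T_eq = [S(1−A)/(4σ)]^(1/4) = [850.9×0.78/(4×5.67×10⁻⁸)]^(1/4) = 232.6 K.
ΔT = T_surf − T_eq = 252 − 232.6.

ΔT ≈ 19.4 K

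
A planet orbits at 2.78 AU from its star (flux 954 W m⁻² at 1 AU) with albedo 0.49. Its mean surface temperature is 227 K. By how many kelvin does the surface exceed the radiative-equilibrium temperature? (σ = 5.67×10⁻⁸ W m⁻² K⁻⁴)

S = 954/2.78² = 123.4 W m⁻².
T_eq = [S(1−A)/(4σ)]^(1/4) = [123.4×0.51/(4×5.67×10⁻⁸)]^(1/4) = 129.1 K.
ΔT = T_surf − T_eq = 227 − 129.1.

ΔT ≈ 97.9 K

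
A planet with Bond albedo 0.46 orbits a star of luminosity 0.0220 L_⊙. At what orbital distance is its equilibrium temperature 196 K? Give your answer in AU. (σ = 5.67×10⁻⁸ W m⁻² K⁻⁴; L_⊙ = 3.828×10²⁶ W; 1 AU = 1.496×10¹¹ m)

d ≈ 0.220 AU

L = 0.0220 × 3.828×10²⁶ = 8.42×10²⁴ W.
From T_eq⁴ = L(1−A)/(16πσd²): d = √[L(1−A)/(16πσT_eq⁴)].
d = √[8.42×10²⁴ × 0.54 / (16π × 5.67×10⁻⁸ × (196)⁴)] = 3.29×10¹⁰ m = 0.220 AU.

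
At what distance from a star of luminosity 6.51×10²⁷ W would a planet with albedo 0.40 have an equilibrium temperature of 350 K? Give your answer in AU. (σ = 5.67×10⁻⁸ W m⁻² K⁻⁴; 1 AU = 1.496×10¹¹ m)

From T_eq⁴ = L(1−A)/(16πσd²): d = √[L(1−A)/(16πσT_eq⁴)].
d = √[6.51×10²⁷ × 0.60 / (16π × 5.67×10⁻⁸ × (350)⁴)] = 3.02×10¹¹ m = 2.02 AU.

d ≈ 2.02 AU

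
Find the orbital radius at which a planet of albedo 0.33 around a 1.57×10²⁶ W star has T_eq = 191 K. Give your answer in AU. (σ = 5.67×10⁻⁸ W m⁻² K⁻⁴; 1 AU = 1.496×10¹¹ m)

d ≈ 1.11 AU

From T_eq⁴ = L(1−A)/(16πσd²): d = √[L(1−A)/(16πσT_eq⁴)].
d = √[1.57×10²⁶ × 0.67 / (16π × 5.67×10⁻⁸ × (191)⁴)] = 1.67×10¹¹ m = 1.11 AU.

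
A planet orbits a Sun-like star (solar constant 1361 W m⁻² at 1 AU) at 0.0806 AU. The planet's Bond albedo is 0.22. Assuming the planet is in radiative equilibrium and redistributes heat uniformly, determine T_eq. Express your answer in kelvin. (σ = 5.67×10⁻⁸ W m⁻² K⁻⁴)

Flux at 0.0806 AU: S = 1361/0.0806² = 2.10×10⁵ W m⁻².
Energy balance: absorbed = emitted ⇒ πR²·S(1−A) = 4πR²·σT_eq⁴, so T_eq⁴ = S(1−A)/(4σ).
T_eq = [2.10×10⁵ × 0.78 / (4 × 5.67×10⁻⁸)]^(1/4) = (7.21×10¹¹)^(1/4) = 921 K.

T_eq ≈ 921 K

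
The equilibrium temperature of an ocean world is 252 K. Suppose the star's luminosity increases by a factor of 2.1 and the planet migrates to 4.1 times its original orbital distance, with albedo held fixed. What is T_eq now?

T_eq ≈ 150 K

T_eq ∝ L^(1/4) · d^(−1/2).
T′ = 252 × 2.1^(1/4) / 4.1^(1/2) = 150 K.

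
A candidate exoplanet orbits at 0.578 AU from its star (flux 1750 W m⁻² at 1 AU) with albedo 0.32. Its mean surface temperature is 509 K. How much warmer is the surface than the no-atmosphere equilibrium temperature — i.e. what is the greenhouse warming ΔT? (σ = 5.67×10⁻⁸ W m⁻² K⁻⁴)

S = 1750/0.578² = 5238 W m⁻².
T_eq = [S(1−A)/(4σ)]^(1/4) = [5238×0.68/(4×5.67×10⁻⁸)]^(1/4) = 354.0 K.
ΔT = T_surf − T_eq = 509 − 354.0.

ΔT ≈ 155.0 K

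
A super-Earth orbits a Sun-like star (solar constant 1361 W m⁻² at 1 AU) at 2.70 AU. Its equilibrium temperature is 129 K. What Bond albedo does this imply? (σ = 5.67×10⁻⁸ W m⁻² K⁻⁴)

Flux at 2.70 AU: S = 1361/2.70² = 187 W m⁻².
From T_eq⁴ = S(1−A)/(4σ): 1−A = 4σT_eq⁴/S.
1−A = 4 × 5.67×10⁻⁸ × (129)⁴ / 187 = 0.336.

A ≈ 0.66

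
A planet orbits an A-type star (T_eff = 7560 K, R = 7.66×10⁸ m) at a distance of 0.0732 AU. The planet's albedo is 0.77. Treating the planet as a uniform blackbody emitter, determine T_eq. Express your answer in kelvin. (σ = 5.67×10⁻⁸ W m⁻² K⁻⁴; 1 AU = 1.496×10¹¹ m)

T_eq ≈ 979 K

d = 0.0732 AU = 1.10×10¹⁰ m.
L = 4πR_⋆²σT_⋆⁴ = 4π(7.66×10⁸)² × 5.67×10⁻⁸ × (7560)⁴ = 1.37×10²⁷ W.
S = L/(4πd²) = 9.06×10⁵ W m⁻².
Energy balance: absorbed = emitted ⇒ πR²·S(1−A) = 4πR²·σT_eq⁴, so T_eq⁴ = S(1−A)/(4σ).
T_eq = [9.06×10⁵ × 0.23 / (4 × 5.67×10⁻⁸)]^(1/4) = (9.19×10¹¹)^(1/4) = 979 K.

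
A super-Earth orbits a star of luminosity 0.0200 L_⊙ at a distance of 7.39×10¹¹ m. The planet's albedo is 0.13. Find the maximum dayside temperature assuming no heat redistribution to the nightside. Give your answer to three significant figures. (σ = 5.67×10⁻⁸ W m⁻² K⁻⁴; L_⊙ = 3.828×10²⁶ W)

T_ss ≈ 64.3 K

L = 0.0200 × 3.828×10²⁶ = 7.66×10²⁴ W.
Flux: S = L/(4πd²) = 7.66×10²⁴/(4π×(7.39×10¹¹)²) = 1.12 W m⁻².
With no redistribution each surface element balances locally: S(1−A) = σT⁴.
T = [1.12 × 0.87 / 5.67×10⁻⁸]^(1/4) = (1.71×10⁷)^(1/4) = 64.3 K.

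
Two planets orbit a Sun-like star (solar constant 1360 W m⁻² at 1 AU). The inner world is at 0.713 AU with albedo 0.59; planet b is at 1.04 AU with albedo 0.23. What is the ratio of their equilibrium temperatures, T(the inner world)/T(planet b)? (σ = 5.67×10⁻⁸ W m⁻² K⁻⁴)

T₁/T₂ ≈ 1.032

T_eq = [S₀(1−A)/(4σd²)]^(1/4), so T ∝ (1−A)^(1/4) / √d.
T₁ = [1360×0.41/(4×5.67×10⁻⁸×0.713²)]^(1/4) = 263.71 K.
T₂ = [1360×0.77/(4×5.67×10⁻⁸×1.04²)]^(1/4) = 255.61 K.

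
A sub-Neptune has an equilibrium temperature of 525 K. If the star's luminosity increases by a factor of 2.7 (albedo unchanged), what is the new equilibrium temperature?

T_eq ∝ L^(1/4) · d^(−1/2).
T′ = 525 × 2.7^(1/4) = 673 K.

T_eq ≈ 673 K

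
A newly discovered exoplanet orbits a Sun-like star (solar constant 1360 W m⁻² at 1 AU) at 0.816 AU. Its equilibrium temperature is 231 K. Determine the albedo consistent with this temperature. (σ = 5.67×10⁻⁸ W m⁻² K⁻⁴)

Flux at 0.816 AU: S = 1360/0.816² = 2040 W m⁻².
From T_eq⁴ = S(1−A)/(4σ): 1−A = 4σT_eq⁴/S.
1−A = 4 × 5.67×10⁻⁸ × (231)⁴ / 2040 = 0.316.

A ≈ 0.68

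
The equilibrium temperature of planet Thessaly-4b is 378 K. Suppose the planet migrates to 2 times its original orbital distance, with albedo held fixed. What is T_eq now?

T_eq ∝ L^(1/4) · d^(−1/2).
T′ = 378 / 2^(1/2) = 267 K.

T_eq ≈ 267 K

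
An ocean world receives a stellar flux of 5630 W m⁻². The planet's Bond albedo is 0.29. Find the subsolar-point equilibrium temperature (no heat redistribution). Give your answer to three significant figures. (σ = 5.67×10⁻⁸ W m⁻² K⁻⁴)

At the subsolar point the surface absorbs S(1−A) and emits σT⁴ per unit area — no factor of 4, since only the local patch is in balance.
T = [5630 × 0.71 / 5.67×10⁻⁸]^(1/4) = (7.05×10¹⁰)^(1/4) = 515 K.

T_ss ≈ 515 K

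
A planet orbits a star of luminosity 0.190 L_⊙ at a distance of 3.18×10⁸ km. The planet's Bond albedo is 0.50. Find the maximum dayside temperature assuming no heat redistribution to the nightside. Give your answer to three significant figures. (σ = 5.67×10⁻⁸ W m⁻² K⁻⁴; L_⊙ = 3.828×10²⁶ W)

T_ss ≈ 150 K

d = 3.18×10⁸ km = 3.18×10¹¹ m.
L = 0.190 × 3.828×10²⁶ = 7.27×10²⁵ W.
Flux: S = L/(4πd²) = 7.27×10²⁵/(4π×(3.18×10¹¹)²) = 57.2 W m⁻².
With no redistribution each surface element balances locally: S(1−A) = σT⁴.
T = [57.2 × 0.50 / 5.67×10⁻⁸]^(1/4) = (5.05×10⁸)^(1/4) = 150 K.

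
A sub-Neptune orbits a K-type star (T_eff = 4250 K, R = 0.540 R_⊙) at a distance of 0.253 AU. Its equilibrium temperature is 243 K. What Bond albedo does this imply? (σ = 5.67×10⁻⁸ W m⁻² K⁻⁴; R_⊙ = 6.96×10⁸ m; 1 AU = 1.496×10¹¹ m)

A ≈ 0.57

R_⋆ = 0.540 × 6.96×10⁸ = 3.76×10⁸ m.
d = 0.253 AU = 3.78×10¹⁰ m.
L = 4πR_⋆²σT_⋆⁴ = 4π(3.76×10⁸)² × 5.67×10⁻⁸ × (4250)⁴ = 3.28×10²⁵ W.
S = L/(4πd²) = 1820 W m⁻².
From T_eq⁴ = S(1−A)/(4σ): 1−A = 4σT_eq⁴/S.
1−A = 4 × 5.67×10⁻⁸ × (243)⁴ / 1820 = 0.434.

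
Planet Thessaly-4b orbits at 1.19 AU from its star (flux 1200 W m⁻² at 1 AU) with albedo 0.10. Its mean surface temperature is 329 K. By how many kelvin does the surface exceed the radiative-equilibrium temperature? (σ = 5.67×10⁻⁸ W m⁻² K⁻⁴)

S = 1200/1.19² = 847.4 W m⁻².
T_eq = [S(1−A)/(4σ)]^(1/4) = [847.4×0.90/(4×5.67×10⁻⁸)]^(1/4) = 240.8 K.
ΔT = T_surf − T_eq = 329 − 240.8.

ΔT ≈ 88.2 K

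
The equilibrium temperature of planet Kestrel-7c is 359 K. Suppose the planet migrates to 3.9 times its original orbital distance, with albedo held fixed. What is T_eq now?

T_eq ≈ 182 K

T_eq ∝ L^(1/4) · d^(−1/2).
T′ = 359 / 3.9^(1/2) = 182 K.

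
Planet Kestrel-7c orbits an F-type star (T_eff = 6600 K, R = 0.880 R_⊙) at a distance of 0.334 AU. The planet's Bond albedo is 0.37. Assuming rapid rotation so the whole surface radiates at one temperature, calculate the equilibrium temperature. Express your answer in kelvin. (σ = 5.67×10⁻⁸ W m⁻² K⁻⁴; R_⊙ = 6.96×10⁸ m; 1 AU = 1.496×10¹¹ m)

T_eq ≈ 460 K

R_⋆ = 0.880 × 6.96×10⁸ = 6.12×10⁸ m.
d = 0.334 AU = 5.00×10¹⁰ m.
L = 4πR_⋆²σT_⋆⁴ = 4π(6.12×10⁸)² × 5.67×10⁻⁸ × (6600)⁴ = 5.07×10²⁶ W.
S = L/(4πd²) = 1.62×10⁴ W m⁻².
Energy balance: absorbed = emitted ⇒ πR²·S(1−A) = 4πR²·σT_eq⁴, so T_eq⁴ = S(1−A)/(4σ).
T_eq = [1.62×10⁴ × 0.63 / (4 × 5.67×10⁻⁸)]^(1/4) = (4.49×10¹⁰)^(1/4) = 460 K.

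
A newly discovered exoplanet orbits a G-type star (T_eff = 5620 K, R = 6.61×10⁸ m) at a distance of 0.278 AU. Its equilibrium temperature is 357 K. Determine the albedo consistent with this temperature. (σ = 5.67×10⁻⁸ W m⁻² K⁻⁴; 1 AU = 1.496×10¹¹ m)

d = 0.278 AU = 4.16×10¹⁰ m.
L = 4πR_⋆²σT_⋆⁴ = 4π(6.61×10⁸)² × 5.67×10⁻⁸ × (5620)⁴ = 3.11×10²⁶ W.
S = L/(4πd²) = 1.43×10⁴ W m⁻².
From T_eq⁴ = S(1−A)/(4σ): 1−A = 4σT_eq⁴/S.
1−A = 4 × 5.67×10⁻⁸ × (357)⁴ / 1.43×10⁴ = 0.258.

A ≈ 0.74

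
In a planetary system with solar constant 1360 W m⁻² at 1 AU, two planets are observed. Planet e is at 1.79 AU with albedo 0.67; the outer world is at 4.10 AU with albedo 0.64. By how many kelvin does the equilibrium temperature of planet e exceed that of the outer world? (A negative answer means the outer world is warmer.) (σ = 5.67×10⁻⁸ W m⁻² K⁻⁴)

T_eq = [S₀(1−A)/(4σd²)]^(1/4), so T ∝ (1−A)^(1/4) / √d.
T₁ = [1360×0.33/(4×5.67×10⁻⁸×1.79²)]^(1/4) = 157.64 K.
T₂ = [1360×0.36/(4×5.67×10⁻⁸×4.10²)]^(1/4) = 106.45 K.

ΔT ≈ 51.2 K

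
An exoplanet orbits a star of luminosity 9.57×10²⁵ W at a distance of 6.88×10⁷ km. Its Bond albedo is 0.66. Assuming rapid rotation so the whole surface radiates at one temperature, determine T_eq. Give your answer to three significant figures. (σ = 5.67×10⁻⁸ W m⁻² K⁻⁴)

T_eq ≈ 222 K

d = 6.88×10⁷ km = 6.88×10¹⁰ m.
Flux: S = L/(4πd²) = 9.57×10²⁵/(4π×(6.88×10¹⁰)²) = 1610 W m⁻².
Energy balance: absorbed = emitted ⇒ πR²·S(1−A) = 4πR²·σT_eq⁴, so T_eq⁴ = S(1−A)/(4σ).
T_eq = [1610 × 0.34 / (4 × 5.67×10⁻⁸)]^(1/4) = (2.41×10⁹)^(1/4) = 222 K.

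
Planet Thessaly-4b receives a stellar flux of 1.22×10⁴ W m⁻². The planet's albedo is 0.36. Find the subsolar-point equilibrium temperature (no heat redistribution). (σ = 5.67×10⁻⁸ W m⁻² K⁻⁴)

T_ss ≈ 609 K

At the subsolar point the surface absorbs S(1−A) and emits σT⁴ per unit area — no factor of 4, since only the local patch is in balance.
T = [1.22×10⁴ × 0.64 / 5.67×10⁻⁸]^(1/4) = (1.38×10¹¹)^(1/4) = 609 K.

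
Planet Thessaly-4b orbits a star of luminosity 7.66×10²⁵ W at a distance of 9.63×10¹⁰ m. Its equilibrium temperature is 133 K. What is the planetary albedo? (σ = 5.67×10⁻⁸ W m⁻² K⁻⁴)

Flux: S = L/(4πd²) = 7.66×10²⁵/(4π×(9.63×10¹⁰)²) = 657 W m⁻².
From T_eq⁴ = S(1−A)/(4σ): 1−A = 4σT_eq⁴/S.
1−A = 4 × 5.67×10⁻⁸ × (133)⁴ / 657 = 0.108.

A ≈ 0.89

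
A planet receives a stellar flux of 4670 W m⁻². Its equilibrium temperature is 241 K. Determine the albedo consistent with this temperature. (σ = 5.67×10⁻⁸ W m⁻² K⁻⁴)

From T_eq⁴ = S(1−A)/(4σ): 1−A = 4σT_eq⁴/S.
1−A = 4 × 5.67×10⁻⁸ × (241)⁴ / 4670 = 0.164.

A ≈ 0.84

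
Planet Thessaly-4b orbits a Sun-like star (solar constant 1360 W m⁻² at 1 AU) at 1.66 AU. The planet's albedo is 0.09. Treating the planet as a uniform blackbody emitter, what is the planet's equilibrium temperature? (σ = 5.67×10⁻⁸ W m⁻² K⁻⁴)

Flux at 1.66 AU: S = 1360/1.66² = 494 W m⁻².
Energy balance: absorbed = emitted ⇒ πR²·S(1−A) = 4πR²·σT_eq⁴, so T_eq⁴ = S(1−A)/(4σ).
T_eq = [494 × 0.91 / (4 × 5.67×10⁻⁸)]^(1/4) = (1.98×10⁹)^(1/4) = 211 K.

T_eq ≈ 211 K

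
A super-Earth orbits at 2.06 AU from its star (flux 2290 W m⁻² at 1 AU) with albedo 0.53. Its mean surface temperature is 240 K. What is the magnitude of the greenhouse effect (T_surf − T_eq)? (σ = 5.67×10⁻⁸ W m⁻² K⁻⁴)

S = 2290/2.06² = 539.6 W m⁻².
T_eq = [S(1−A)/(4σ)]^(1/4) = [539.6×0.47/(4×5.67×10⁻⁸)]^(1/4) = 182.9 K.
ΔT = T_surf − T_eq = 240 − 182.9.

ΔT ≈ 57.1 K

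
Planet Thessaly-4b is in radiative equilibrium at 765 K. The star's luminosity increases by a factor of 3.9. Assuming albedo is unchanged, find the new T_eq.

T_eq ∝ L^(1/4) · d^(−1/2).
T′ = 765 × 3.9^(1/4) = 1080 K.

T_eq ≈ 1080 K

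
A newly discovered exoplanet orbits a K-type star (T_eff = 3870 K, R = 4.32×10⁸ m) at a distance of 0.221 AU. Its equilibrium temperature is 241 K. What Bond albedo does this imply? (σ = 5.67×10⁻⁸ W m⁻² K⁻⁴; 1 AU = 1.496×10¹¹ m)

d = 0.221 AU = 3.31×10¹⁰ m.
L = 4πR_⋆²σT_⋆⁴ = 4π(4.32×10⁸)² × 5.67×10⁻⁸ × (3870)⁴ = 2.98×10²⁵ W.
S = L/(4πd²) = 2170 W m⁻².
From T_eq⁴ = S(1−A)/(4σ): 1−A = 4σT_eq⁴/S.
1−A = 4 × 5.67×10⁻⁸ × (241)⁴ / 2170 = 0.352.

A ≈ 0.65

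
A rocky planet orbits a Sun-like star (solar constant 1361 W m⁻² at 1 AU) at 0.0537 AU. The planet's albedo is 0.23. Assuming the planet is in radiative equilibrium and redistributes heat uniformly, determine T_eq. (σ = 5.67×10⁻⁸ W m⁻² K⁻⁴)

Flux at 0.0537 AU: S = 1361/0.0537² = 4.72×10⁵ W m⁻².
Energy balance: absorbed = emitted ⇒ πR²·S(1−A) = 4πR²·σT_eq⁴, so T_eq⁴ = S(1−A)/(4σ).
T_eq = [4.72×10⁵ × 0.77 / (4 × 5.67×10⁻⁸)]^(1/4) = (1.60×10¹²)^(1/4) = 1130 K.

T_eq ≈ 1130 K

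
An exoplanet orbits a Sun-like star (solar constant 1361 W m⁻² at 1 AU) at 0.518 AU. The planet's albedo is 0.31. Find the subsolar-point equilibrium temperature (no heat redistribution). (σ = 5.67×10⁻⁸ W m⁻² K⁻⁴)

Flux at 0.518 AU: S = 1361/0.518² = 5070 W m⁻².
At the subsolar point the surface absorbs S(1−A) and emits σT⁴ per unit area — no factor of 4, since only the local patch is in balance.
T = [5070 × 0.69 / 5.67×10⁻⁸]^(1/4) = (6.17×10¹⁰)^(1/4) = 498 K.

T_ss ≈ 498 K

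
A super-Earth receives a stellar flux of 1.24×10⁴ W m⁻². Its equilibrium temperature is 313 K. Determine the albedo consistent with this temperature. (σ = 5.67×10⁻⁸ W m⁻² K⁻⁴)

From T_eq⁴ = S(1−A)/(4σ): 1−A = 4σT_eq⁴/S.
1−A = 4 × 5.67×10⁻⁸ × (313)⁴ / 1.24×10⁴ = 0.176.

A ≈ 0.82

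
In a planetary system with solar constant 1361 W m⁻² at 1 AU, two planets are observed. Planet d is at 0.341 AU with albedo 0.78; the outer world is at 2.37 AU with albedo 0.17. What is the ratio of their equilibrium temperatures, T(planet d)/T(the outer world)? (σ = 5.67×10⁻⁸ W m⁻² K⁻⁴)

T₁/T₂ ≈ 1.892

T_eq = [S₀(1−A)/(4σd²)]^(1/4), so T ∝ (1−A)^(1/4) / √d.
T₁ = [1361×0.22/(4×5.67×10⁻⁸×0.341²)]^(1/4) = 326.42 K.
T₂ = [1361×0.83/(4×5.67×10⁻⁸×2.37²)]^(1/4) = 172.56 K.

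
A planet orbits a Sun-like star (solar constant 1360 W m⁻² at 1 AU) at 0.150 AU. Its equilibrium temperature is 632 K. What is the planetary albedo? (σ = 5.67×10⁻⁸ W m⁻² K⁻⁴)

A ≈ 0.40

Flux at 0.150 AU: S = 1360/0.150² = 6.04×10⁴ W m⁻².
From T_eq⁴ = S(1−A)/(4σ): 1−A = 4σT_eq⁴/S.
1−A = 4 × 5.67×10⁻⁸ × (632)⁴ / 6.04×10⁴ = 0.599.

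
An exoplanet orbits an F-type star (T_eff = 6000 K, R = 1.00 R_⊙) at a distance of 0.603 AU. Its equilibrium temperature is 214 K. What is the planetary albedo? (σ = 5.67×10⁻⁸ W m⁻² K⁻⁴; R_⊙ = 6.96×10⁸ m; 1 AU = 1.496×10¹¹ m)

A ≈ 0.89

R_⋆ = 1.00 × 6.96×10⁸ = 6.96×10⁸ m.
d = 0.603 AU = 9.02×10¹⁰ m.
L = 4πR_⋆²σT_⋆⁴ = 4π(6.96×10⁸)² × 5.67×10⁻⁸ × (6000)⁴ = 4.47×10²⁶ W.
S = L/(4πd²) = 4370 W m⁻².
From T_eq⁴ = S(1−A)/(4σ): 1−A = 4σT_eq⁴/S.
1−A = 4 × 5.67×10⁻⁸ × (214)⁴ / 4370 = 0.109.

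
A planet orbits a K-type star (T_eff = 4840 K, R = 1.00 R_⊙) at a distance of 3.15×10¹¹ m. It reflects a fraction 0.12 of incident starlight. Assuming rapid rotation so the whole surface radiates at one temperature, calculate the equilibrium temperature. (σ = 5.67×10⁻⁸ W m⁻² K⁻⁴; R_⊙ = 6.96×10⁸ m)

T_eq ≈ 156 K

R_⋆ = 1.00 × 6.96×10⁸ = 6.96×10⁸ m.
L = 4πR_⋆²σT_⋆⁴ = 4π(6.96×10⁸)² × 5.67×10⁻⁸ × (4840)⁴ = 1.89×10²⁶ W.
S = L/(4πd²) = 152 W m⁻².
Energy balance: absorbed = emitted ⇒ πR²·S(1−A) = 4πR²·σT_eq⁴, so T_eq⁴ = S(1−A)/(4σ).
T_eq = [152 × 0.88 / (4 × 5.67×10⁻⁸)]^(1/4) = (5.89×10⁸)^(1/4) = 156 K.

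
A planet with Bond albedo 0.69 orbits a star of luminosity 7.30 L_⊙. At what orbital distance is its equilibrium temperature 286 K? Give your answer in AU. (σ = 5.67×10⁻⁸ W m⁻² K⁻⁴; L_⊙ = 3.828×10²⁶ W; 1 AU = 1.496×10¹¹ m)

L = 7.30 × 3.828×10²⁶ = 2.79×10²⁷ W.
From T_eq⁴ = L(1−A)/(16πσd²): d = √[L(1−A)/(16πσT_eq⁴)].
d = √[2.79×10²⁷ × 0.31 / (16π × 5.67×10⁻⁸ × (286)⁴)] = 2.13×10¹¹ m = 1.42 AU.

d ≈ 1.42 AU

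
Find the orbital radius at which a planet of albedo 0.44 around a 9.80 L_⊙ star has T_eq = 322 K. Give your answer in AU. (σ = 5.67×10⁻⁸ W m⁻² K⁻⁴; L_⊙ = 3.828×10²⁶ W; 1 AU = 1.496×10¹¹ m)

L = 9.80 × 3.828×10²⁶ = 3.75×10²⁷ W.
From T_eq⁴ = L(1−A)/(16πσd²): d = √[L(1−A)/(16πσT_eq⁴)].
d = √[3.75×10²⁷ × 0.56 / (16π × 5.67×10⁻⁸ × (322)⁴)] = 2.62×10¹¹ m = 1.75 AU.

d ≈ 1.75 AU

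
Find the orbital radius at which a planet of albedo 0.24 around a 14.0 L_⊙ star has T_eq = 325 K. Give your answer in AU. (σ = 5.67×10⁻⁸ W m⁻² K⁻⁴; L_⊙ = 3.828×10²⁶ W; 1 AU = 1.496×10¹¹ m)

d ≈ 2.39 AU

L = 14.0 × 3.828×10²⁶ = 5.36×10²⁷ W.
From T_eq⁴ = L(1−A)/(16πσd²): d = √[L(1−A)/(16πσT_eq⁴)].
d = √[5.36×10²⁷ × 0.76 / (16π × 5.67×10⁻⁸ × (325)⁴)] = 3.58×10¹¹ m = 2.39 AU.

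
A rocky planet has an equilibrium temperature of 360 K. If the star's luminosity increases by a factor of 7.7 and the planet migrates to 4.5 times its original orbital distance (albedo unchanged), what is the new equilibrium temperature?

T_eq ≈ 283 K

T_eq ∝ L^(1/4) · d^(−1/2).
T′ = 360 × 7.7^(1/4) / 4.5^(1/2) = 283 K.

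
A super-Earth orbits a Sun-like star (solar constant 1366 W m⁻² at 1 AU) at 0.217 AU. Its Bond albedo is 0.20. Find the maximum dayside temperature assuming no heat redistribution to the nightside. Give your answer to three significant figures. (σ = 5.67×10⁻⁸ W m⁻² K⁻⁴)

Flux at 0.217 AU: S = 1366/0.217² = 2.90×10⁴ W m⁻².
With no redistribution each surface element balances locally: S(1−A) = σT⁴.
T = [2.90×10⁴ × 0.80 / 5.67×10⁻⁸]^(1/4) = (4.09×10¹¹)^(1/4) = 800 K.

T_ss ≈ 800 K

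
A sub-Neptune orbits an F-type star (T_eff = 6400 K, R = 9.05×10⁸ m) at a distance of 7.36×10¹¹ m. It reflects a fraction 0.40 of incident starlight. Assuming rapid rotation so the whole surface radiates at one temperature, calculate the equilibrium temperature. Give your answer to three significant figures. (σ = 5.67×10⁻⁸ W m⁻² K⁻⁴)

T_eq ≈ 140 K

L = 4πR_⋆²σT_⋆⁴ = 4π(9.05×10⁸)² × 5.67×10⁻⁸ × (6400)⁴ = 9.79×10²⁶ W.
S = L/(4πd²) = 144 W m⁻².
Energy balance: absorbed = emitted ⇒ πR²·S(1−A) = 4πR²·σT_eq⁴, so T_eq⁴ = S(1−A)/(4σ).
T_eq = [144 × 0.60 / (4 × 5.67×10⁻⁸)]^(1/4) = (3.80×10⁸)^(1/4) = 140 K.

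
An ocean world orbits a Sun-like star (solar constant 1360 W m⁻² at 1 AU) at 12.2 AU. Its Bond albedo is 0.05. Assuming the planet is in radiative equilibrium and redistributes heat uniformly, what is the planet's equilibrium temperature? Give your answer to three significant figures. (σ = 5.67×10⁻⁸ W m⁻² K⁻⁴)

T_eq ≈ 78.7 K

Flux at 12.2 AU: S = 1360/12.2² = 9.14 W m⁻².
Energy balance: absorbed = emitted ⇒ πR²·S(1−A) = 4πR²·σT_eq⁴, so T_eq⁴ = S(1−A)/(4σ).
T_eq = [9.14 × 0.95 / (4 × 5.67×10⁻⁸)]^(1/4) = (3.83×10⁷)^(1/4) = 78.7 K.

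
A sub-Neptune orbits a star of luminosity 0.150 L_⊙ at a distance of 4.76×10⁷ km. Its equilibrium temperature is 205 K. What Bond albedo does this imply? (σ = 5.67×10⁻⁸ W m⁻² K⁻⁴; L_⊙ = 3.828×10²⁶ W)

A ≈ 0.80

d = 4.76×10⁷ km = 4.76×10¹⁰ m.
L = 0.150 × 3.828×10²⁶ = 5.74×10²⁵ W.
Flux: S = L/(4πd²) = 5.74×10²⁵/(4π×(4.76×10¹⁰)²) = 2020 W m⁻².
From T_eq⁴ = S(1−A)/(4σ): 1−A = 4σT_eq⁴/S.
1−A = 4 × 5.67×10⁻⁸ × (205)⁴ / 2020 = 0.199.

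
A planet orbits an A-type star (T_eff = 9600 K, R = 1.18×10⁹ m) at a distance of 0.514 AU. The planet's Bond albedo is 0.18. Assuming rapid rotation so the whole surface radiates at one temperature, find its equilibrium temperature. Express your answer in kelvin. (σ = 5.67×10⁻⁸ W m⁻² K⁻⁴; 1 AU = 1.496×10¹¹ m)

T_eq ≈ 800 K

d = 0.514 AU = 7.69×10¹⁰ m.
L = 4πR_⋆²σT_⋆⁴ = 4π(1.18×10⁹)² × 5.67×10⁻⁸ × (9600)⁴ = 8.43×10²⁷ W.
S = L/(4πd²) = 1.13×10⁵ W m⁻².
Energy balance: absorbed = emitted ⇒ πR²·S(1−A) = 4πR²·σT_eq⁴, so T_eq⁴ = S(1−A)/(4σ).
T_eq = [1.13×10⁵ × 0.82 / (4 × 5.67×10⁻⁸)]^(1/4) = (4.10×10¹¹)^(1/4) = 800 K.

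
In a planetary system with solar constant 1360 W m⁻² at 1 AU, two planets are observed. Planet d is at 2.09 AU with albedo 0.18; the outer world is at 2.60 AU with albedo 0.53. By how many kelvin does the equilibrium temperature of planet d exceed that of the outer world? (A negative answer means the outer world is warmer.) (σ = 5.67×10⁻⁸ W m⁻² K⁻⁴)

ΔT ≈ 40.3 K

T_eq = [S₀(1−A)/(4σd²)]^(1/4), so T ∝ (1−A)^(1/4) / √d.
T₁ = [1360×0.82/(4×5.67×10⁻⁸×2.09²)]^(1/4) = 183.17 K.
T₂ = [1360×0.47/(4×5.67×10⁻⁸×2.60²)]^(1/4) = 142.89 K.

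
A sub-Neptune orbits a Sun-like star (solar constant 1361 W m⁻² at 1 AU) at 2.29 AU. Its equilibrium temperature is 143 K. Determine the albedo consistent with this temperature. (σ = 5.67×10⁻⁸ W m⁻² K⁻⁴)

A ≈ 0.63

Flux at 2.29 AU: S = 1361/2.29² = 260 W m⁻².
From T_eq⁴ = S(1−A)/(4σ): 1−A = 4σT_eq⁴/S.
1−A = 4 × 5.67×10⁻⁸ × (143)⁴ / 260 = 0.365.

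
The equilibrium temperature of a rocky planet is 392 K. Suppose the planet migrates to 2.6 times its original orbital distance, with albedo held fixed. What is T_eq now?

T_eq ≈ 243 K

T_eq ∝ L^(1/4) · d^(−1/2).
T′ = 392 / 2.6^(1/2) = 243 K.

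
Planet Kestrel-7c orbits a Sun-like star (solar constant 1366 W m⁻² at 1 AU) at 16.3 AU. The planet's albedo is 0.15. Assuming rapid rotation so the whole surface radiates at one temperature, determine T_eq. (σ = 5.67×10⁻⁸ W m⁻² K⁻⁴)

T_eq ≈ 66.3 K

Flux at 16.3 AU: S = 1366/16.3² = 5.14 W m⁻².
Energy balance: absorbed = emitted ⇒ πR²·S(1−A) = 4πR²·σT_eq⁴, so T_eq⁴ = S(1−A)/(4σ).
T_eq = [5.14 × 0.85 / (4 × 5.67×10⁻⁸)]^(1/4) = (1.93×10⁷)^(1/4) = 66.3 K.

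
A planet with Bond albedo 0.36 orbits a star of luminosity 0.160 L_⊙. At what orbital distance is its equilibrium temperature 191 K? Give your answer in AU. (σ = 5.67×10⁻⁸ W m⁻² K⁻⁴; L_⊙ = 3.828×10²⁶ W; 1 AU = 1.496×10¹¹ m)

L = 0.160 × 3.828×10²⁶ = 6.12×10²⁵ W.
From T_eq⁴ = L(1−A)/(16πσd²): d = √[L(1−A)/(16πσT_eq⁴)].
d = √[6.12×10²⁵ × 0.64 / (16π × 5.67×10⁻⁸ × (191)⁴)] = 1.02×10¹¹ m = 0.680 AU.

d ≈ 0.680 AU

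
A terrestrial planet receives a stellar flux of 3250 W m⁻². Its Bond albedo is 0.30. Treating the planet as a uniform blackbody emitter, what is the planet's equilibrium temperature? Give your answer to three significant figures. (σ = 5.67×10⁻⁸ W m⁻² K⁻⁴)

Energy balance: absorbed = emitted ⇒ πR²·S(1−A) = 4πR²·σT_eq⁴, so T_eq⁴ = S(1−A)/(4σ).
T_eq = [3250 × 0.70 / (4 × 5.67×10⁻⁸)]^(1/4) = (1.00×10¹⁰)^(1/4) = 316 K.

T_eq ≈ 316 K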